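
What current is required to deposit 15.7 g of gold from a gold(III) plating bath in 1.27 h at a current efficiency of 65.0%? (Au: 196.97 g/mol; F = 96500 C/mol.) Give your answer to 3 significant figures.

n(Au) = 15.7 / 196.97 = 0.07971 mol
Au³⁺ + 3e⁻ → Au, so n(e⁻) = 3 × 0.07971 = 0.2391 mol
Q = 0.2391 × 96500 / 0.650 = 35500 C
I = Q / t = 35500 / 4572 s = 7.76 A

7.76 A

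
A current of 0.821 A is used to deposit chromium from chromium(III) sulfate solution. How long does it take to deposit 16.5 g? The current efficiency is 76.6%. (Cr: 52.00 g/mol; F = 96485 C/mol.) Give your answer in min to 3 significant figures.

2430 min

n(Cr) = 16.5 / 52.00 = 0.3173 mol
Cr³⁺ + 3e⁻ → Cr, so n(e⁻) = 3 × 0.3173 = 0.9519 mol
Q = 0.9519 × 96485 / 0.766 = 1.199×10^5 C
t = Q / I = 1.199×10^5 / 0.821 = 1.460×10^5 s = 2430 min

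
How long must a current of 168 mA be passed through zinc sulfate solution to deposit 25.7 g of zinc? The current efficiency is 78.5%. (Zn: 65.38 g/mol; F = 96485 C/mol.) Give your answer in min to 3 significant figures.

n(Zn) = 25.7 / 65.38 = 0.3931 mol
Zn²⁺ + 2e⁻ → Zn, so n(e⁻) = 2 × 0.3931 = 0.7862 mol
Q = 0.7862 × 96485 / 0.785 = 96630 C
t = Q / I = 96630 / 0.168 = 5.752×10^5 s = 9590 min

9590 min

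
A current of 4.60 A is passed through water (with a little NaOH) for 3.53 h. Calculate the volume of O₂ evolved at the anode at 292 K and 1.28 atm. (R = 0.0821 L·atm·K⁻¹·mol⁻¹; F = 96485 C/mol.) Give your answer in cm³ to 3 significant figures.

2840 cm³

Q = It = 4.60 × 12708 = 58460 C
n(e⁻) = 58460 / 96485 = 0.6059 mol
2H₂O → O₂ + 4H⁺ + 4e⁻, so n(O₂) = 0.6059 / 4 = 0.1515 mol
V = nRT/P = 0.1515 × 0.0821 × 292 / 1.28 = 2.837 L
= 2840 cm³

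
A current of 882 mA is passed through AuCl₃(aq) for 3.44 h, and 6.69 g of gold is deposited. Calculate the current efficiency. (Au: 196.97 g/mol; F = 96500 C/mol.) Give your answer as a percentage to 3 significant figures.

Q = 0.882 × 12384 = 10920 C
n(e⁻) = 10920 / 96500 = 0.1132 mol
Au³⁺ + 3e⁻ → Au, so theoretical n(Au) = 0.03773 mol → 7.432 g
Efficiency = 6.69 / 7.432 = 0.9002 = 90.0%

90.0%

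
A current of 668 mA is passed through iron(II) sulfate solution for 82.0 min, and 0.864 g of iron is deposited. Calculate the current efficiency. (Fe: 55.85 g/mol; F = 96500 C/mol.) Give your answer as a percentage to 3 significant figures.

Q = 0.668 × 4920 = 3287 C
n(e⁻) = 3287 / 96500 = 0.03406 mol
Fe²⁺ + 2e⁻ → Fe, so theoretical n(Fe) = 0.01703 mol → 0.9511 g
Efficiency = 0.864 / 0.9511 = 0.9084 = 90.8%

90.8%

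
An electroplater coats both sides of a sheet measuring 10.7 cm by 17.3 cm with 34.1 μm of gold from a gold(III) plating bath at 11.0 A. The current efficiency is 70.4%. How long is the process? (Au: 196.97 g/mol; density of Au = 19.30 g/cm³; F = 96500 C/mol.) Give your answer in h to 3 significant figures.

Plated area = 2 × 10.7 × 17.3 = 370.2 cm²
Volume = 370.2 × 34.1×10⁻⁴ cm = 1.262 cm³
m(Au) = 1.262 × 19.30 = 24.36 g
n(Au) = 24.36 / 196.97 = 0.1237 mol; n(e⁻) = 3 × 0.1237 = 0.3711 mol
Q = 0.3711 × 96500 / 0.704 = 50870 C
t = 50870 / 11.0 = 4625 s = 1.28 h

1.28 h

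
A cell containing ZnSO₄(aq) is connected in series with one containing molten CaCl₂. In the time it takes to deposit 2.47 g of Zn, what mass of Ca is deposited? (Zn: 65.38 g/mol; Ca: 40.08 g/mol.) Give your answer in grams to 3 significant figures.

n(Zn) = 2.47 / 65.38 = 0.03778 mol
Zn²⁺ + 2e⁻ → Zn, so n(e⁻) = 2 × 0.03778 = 0.07556 mol
Since the cells are in series, n(e⁻) in the Ca cell is also 0.07556 mol.
Ca²⁺ + 2e⁻ → Ca, so n(Ca) = 0.07556 / 2 = 0.03778 mol
m(Ca) = 0.03778 × 40.08 = 1.51 g

1.51 g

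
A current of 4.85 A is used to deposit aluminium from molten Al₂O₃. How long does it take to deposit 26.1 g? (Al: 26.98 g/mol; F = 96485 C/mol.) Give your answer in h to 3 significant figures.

n(Al) = 26.1 / 26.98 = 0.9674 mol
Al³⁺ + 3e⁻ → Al, so n(e⁻) = 3 × 0.9674 = 2.902 mol
Q = 2.902 × 96485 = 2.800×10^5 C
t = Q / I = 2.800×10^5 / 4.85 = 57730 s = 16.0 h

16.0 h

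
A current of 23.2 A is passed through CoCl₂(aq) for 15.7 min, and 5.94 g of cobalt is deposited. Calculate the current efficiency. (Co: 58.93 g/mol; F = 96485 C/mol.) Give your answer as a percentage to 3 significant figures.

Q = 23.2 × 942 = 21850 C
n(e⁻) = 21850 / 96485 = 0.2265 mol
Co²⁺ + 2e⁻ → Co, so theoretical n(Co) = 0.1133 mol → 6.677 g
Efficiency = 5.94 / 6.677 = 0.8896 = 89.0%

89.0%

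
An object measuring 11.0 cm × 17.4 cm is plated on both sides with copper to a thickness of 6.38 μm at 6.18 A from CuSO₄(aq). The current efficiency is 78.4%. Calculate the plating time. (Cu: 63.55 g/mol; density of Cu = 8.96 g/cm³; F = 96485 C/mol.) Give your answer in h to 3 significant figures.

Plated area = 2 × 11.0 × 17.4 = 382.8 cm²
Volume = 382.8 × 6.38×10⁻⁴ cm = 0.2442 cm³
m(Cu) = 0.2442 × 8.96 = 2.188 g
n(Cu) = 2.188 / 63.55 = 0.03443 mol; n(e⁻) = 2 × 0.03443 = 0.06886 mol
Q = 0.06886 × 96485 / 0.784 = 8474 C
t = 8474 / 6.18 = 1371 s = 0.381 h

0.381 h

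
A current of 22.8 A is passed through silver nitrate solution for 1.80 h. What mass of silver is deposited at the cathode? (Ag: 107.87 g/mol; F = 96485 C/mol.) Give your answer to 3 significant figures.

165 g

Charge passed = 22.8 × 6480 = 1.477×10^5 C
Moles of electrons = 1.477×10^5 / 96485 = 1.531 mol
Ag⁺ + e⁻ → Ag, so n(Ag) = 1.531 mol
m = 1.531 × 107.87 = 165 g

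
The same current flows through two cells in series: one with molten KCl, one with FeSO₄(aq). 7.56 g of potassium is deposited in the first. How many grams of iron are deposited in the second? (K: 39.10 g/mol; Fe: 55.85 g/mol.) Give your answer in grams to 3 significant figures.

5.40 g

n(K) = 7.56 / 39.10 = 0.1934 mol
K⁺ + e⁻ → K, so n(e⁻) = 0.1934 mol
Since the cells are in series, n(e⁻) in the Fe cell is also 0.1934 mol.
Fe²⁺ + 2e⁻ → Fe, so n(Fe) = 0.1934 / 2 = 0.09670 mol
m(Fe) = 0.09670 × 55.85 = 5.40 g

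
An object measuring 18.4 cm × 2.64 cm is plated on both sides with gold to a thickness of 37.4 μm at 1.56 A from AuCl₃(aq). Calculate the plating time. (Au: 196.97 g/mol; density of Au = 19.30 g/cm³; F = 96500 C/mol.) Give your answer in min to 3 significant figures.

Plated area = 2 × 18.4 × 2.64 = 97.15 cm²
Volume = 97.15 × 37.4×10⁻⁴ cm = 0.3633 cm³
m(Au) = 0.3633 × 19.30 = 7.012 g
n(Au) = 7.012 / 196.97 = 0.03560 mol; n(e⁻) = 3 × 0.03560 = 0.1068 mol
Q = 0.1068 × 96500 = 10310 C
t = 10310 / 1.56 = 6609 s = 110 min

110 min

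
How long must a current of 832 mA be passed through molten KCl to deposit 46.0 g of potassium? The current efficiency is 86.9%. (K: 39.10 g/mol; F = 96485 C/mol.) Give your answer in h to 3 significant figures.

43.6 h

n(K) = 46.0 / 39.10 = 1.176 mol
K⁺ + e⁻ → K, so n(e⁻) = 1.176 mol
Q = 1.176 × 96485 / 0.869 = 1.306×10^5 C
t = Q / I = 1.306×10^5 / 0.832 = 1.570×10^5 s = 43.6 h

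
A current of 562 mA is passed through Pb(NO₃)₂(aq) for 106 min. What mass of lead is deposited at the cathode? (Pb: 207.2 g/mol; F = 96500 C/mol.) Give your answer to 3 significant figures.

3.84 g

Charge passed = 0.562 × 6360 = 3574 C
n(e⁻) = Q/F = 3574/96500 = 0.03704 mol
Pb²⁺ + 2e⁻ → Pb, so n(Pb) = 0.03704 / 2 = 0.01852 mol
m = 0.01852 × 207.2 = 3.84 g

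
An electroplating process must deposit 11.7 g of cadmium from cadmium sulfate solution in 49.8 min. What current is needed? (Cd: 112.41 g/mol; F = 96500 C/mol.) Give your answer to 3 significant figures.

6.72 A

n(Cd) = 11.7 / 112.41 = 0.1041 mol
Cd²⁺ + 2e⁻ → Cd, so n(e⁻) = 2 × 0.1041 = 0.2082 mol
Q = 0.2082 × 96500 = 20090 C
I = Q / t = 20090 / 2988 s = 6.72 A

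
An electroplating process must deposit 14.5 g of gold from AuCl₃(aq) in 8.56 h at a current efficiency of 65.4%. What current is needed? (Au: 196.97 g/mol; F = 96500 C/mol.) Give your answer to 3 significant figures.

1.06 A

n(Au) = 14.5 / 196.97 = 0.07362 mol
Au³⁺ + 3e⁻ → Au, so n(e⁻) = 3 × 0.07362 = 0.2209 mol
Q = 0.2209 × 96500 / 0.654 = 32590 C
I = Q / t = 32590 / 30816 s = 1.06 A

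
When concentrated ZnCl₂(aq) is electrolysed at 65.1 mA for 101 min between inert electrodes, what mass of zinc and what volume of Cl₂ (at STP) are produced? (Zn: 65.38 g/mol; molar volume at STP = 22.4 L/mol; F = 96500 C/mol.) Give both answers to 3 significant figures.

Q = 0.0651 × 6060 = 394.5 C; n(e⁻) = 394.5 / 96500 = 0.004088 mol
Cathode: Zn²⁺ + 2e⁻ → Zn → n(Zn) = 0.004088/2 = 0.002044 mol → 0.134 g
Anode: 2Cl⁻ → Cl₂ + 2e⁻ → n(Cl₂) = 0.004088/2 = 0.002044 mol → 0.0458 L

0.134 g Zn; 0.0458 L Cl₂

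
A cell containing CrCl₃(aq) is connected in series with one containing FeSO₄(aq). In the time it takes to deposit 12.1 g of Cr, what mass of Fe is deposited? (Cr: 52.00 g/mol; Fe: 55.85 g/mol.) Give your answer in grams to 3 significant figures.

19.5 g

n(Cr) = 12.1 / 52.00 = 0.2327 mol
Cr³⁺ + 3e⁻ → Cr, so n(e⁻) = 3 × 0.2327 = 0.6981 mol
Same current for the same time ⇒ same n(e⁻) = 0.6981 mol in both cells.
Fe²⁺ + 2e⁻ → Fe, so n(Fe) = 0.6981 / 2 = 0.3491 mol
m(Fe) = 0.3491 × 55.85 = 19.5 g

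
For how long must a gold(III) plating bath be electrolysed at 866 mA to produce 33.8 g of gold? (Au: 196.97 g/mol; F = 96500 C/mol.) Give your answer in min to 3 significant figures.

956 min

n(Au) = 33.8 / 196.97 = 0.1716 mol
Au³⁺ + 3e⁻ → Au, so n(e⁻) = 3 × 0.1716 = 0.5148 mol
Q = 0.5148 × 96500 = 49680 C
t = Q / I = 49680 / 0.866 = 57370 s = 956 min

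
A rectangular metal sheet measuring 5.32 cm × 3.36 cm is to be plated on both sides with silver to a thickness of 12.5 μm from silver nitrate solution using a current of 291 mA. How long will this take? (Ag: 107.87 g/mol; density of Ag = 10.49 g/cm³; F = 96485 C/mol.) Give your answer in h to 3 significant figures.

Plated area = 2 × 5.32 × 3.36 = 35.75 cm²
Volume = 35.75 × 12.5×10⁻⁴ cm = 0.04469 cm³
m(Ag) = 0.04469 × 10.49 = 0.4688 g
n(Ag) = 0.4688 / 107.87 = 0.004346 mol; n(e⁻) = 0.004346 mol
Q = 0.004346 × 96485 = 419.3 C
t = 419.3 / 0.291 = 1441 s = 0.400 h

0.400 h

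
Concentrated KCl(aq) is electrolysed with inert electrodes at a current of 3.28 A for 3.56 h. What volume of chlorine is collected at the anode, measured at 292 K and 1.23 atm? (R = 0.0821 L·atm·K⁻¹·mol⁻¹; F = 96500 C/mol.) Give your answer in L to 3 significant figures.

Charge passed = 3.28 × 12816 = 42040 C
n(e⁻) = 42040 / 96500 = 0.4356 mol
2Cl⁻ → Cl₂ + 2e⁻, so n(Cl₂) = 0.4356 / 2 = 0.2178 mol
V = nRT/P = 0.2178 × 0.0821 × 292 / 1.23 = 4.245 L

4.25 L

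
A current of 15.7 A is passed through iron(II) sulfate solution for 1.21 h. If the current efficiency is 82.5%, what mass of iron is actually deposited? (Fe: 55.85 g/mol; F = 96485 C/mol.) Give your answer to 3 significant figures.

Q = 15.7 × 4356 = 68390 C
n(e⁻) = 68390 / 96485 = 0.7088 mol
Fe²⁺ + 2e⁻ → Fe, so theoretical m(Fe) = 0.3544 × 55.85 = 19.79 g
Actual mass = 82.5% × 19.79 = 16.3 g

16.3 g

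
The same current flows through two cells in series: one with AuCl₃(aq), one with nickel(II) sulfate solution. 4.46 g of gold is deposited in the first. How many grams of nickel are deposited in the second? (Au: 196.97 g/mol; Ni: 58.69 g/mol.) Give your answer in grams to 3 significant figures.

n(Au) = 4.46 / 196.97 = 0.02264 mol
Au³⁺ + 3e⁻ → Au, so n(e⁻) = 3 × 0.02264 = 0.06792 mol
In series, the same 0.06792 mol of electrons flows through the second cell.
Ni²⁺ + 2e⁻ → Ni, so n(Ni) = 0.06792 / 2 = 0.03396 mol
m(Ni) = 0.03396 × 58.69 = 1.99 g

1.99 g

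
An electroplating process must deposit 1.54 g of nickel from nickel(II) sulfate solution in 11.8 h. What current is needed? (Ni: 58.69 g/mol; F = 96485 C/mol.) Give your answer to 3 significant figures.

n(Ni) = 1.54 / 58.69 = 0.02624 mol
Ni²⁺ + 2e⁻ → Ni, so n(e⁻) = 2 × 0.02624 = 0.05248 mol
Q = 0.05248 × 96485 = 5064 C
I = Q / t = 5064 / 42480 s = 0.119 A

0.119 A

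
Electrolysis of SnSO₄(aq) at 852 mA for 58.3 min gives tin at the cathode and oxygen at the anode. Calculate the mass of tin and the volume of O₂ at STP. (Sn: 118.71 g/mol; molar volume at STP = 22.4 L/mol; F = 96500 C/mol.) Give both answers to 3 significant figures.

Q = 0.852 × 3498 = 2980 C; n(e⁻) = 2980 / 96500 = 0.03088 mol
Cathode: Sn²⁺ + 2e⁻ → Sn → n(Sn) = 0.03088/2 = 0.01544 mol → 1.83 g
Anode: 2H₂O → O₂ + 4H⁺ + 4e⁻ → n(O₂) = 0.03088/4 = 0.007720 mol → 0.173 L

1.83 g Sn; 0.173 L O₂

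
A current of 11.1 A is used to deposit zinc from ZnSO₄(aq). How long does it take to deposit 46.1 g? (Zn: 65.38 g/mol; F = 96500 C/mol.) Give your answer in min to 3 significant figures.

n(Zn) = 46.1 / 65.38 = 0.7051 mol
Zn²⁺ + 2e⁻ → Zn, so n(e⁻) = 2 × 0.7051 = 1.410 mol
Q = 1.410 × 96500 = 1.361×10^5 C
t = Q / I = 1.361×10^5 / 11.1 = 12260 s = 204 min

204 min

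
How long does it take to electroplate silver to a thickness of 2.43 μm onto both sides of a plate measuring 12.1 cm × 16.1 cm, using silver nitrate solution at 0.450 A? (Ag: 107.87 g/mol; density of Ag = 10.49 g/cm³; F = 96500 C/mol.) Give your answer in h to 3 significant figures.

0.548 h

Plated area = 2 × 12.1 × 16.1 = 389.6 cm²
Volume = 389.6 × 2.43×10⁻⁴ cm = 0.09467 cm³
m(Ag) = 0.09467 × 10.49 = 0.9931 g
n(Ag) = 0.9931 / 107.87 = 0.009206 mol; n(e⁻) = 0.009206 mol
Q = 0.009206 × 96500 = 888.4 C
t = 888.4 / 0.450 = 1974 s = 0.548 h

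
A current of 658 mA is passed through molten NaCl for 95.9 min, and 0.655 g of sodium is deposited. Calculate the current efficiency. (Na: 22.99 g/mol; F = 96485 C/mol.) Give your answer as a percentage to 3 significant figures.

72.6%

Q = 0.658 × 5754 = 3786 C
n(e⁻) = 3786 / 96485 = 0.03924 mol
Na⁺ + e⁻ → Na, so theoretical n(Na) = 0.03924 mol → 0.9021 g
Efficiency = 0.655 / 0.9021 = 0.7261 = 72.6%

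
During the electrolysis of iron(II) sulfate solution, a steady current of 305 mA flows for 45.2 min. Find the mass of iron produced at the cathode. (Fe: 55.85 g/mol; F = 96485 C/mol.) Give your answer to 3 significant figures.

0.239 g

Q = It = 0.305 × 2712 = 827.2 C
n(e⁻) = Q/F = 827.2/96485 = 0.008573 mol
Fe²⁺ + 2e⁻ → Fe, so n(Fe) = 0.008573 / 2 = 0.004287 mol
m = 0.004287 × 55.85 = 0.239 g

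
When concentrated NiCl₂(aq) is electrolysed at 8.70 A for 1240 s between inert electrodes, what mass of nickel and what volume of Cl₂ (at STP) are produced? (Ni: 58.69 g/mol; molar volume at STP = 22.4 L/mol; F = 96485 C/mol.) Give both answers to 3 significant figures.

3.28 g Ni; 1.25 L Cl₂

Q = 8.70 × 1240 = 10790 C; n(e⁻) = 10790 / 96485 = 0.1118 mol
Cathode: Ni²⁺ + 2e⁻ → Ni → n(Ni) = 0.1118/2 = 0.05590 mol → 3.28 g
Anode: 2Cl⁻ → Cl₂ + 2e⁻ → n(Cl₂) = 0.1118/2 = 0.05590 mol → 1.25 L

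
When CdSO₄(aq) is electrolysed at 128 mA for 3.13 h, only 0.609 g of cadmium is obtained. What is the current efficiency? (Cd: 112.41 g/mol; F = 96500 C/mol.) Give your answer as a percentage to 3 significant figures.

72.5%

Q = 0.128 × 11268 = 1442 C
n(e⁻) = 1442 / 96500 = 0.01494 mol
Cd²⁺ + 2e⁻ → Cd, so theoretical n(Cd) = 0.007470 mol → 0.8397 g
Efficiency = 0.609 / 0.8397 = 0.7253 = 72.5%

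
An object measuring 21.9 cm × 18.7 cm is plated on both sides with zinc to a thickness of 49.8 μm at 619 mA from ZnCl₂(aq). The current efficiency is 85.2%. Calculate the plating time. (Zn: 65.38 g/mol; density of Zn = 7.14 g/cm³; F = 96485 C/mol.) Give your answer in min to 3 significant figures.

2720 min

Plated area = 2 × 21.9 × 18.7 = 819.1 cm²
Volume = 819.1 × 49.8×10⁻⁴ cm = 4.079 cm³
m(Zn) = 4.079 × 7.14 = 29.12 g
n(Zn) = 29.12 / 65.38 = 0.4454 mol; n(e⁻) = 2 × 0.4454 = 0.8908 mol
Q = 0.8908 × 96485 / 0.852 = 1.009×10^5 C
t = 1.009×10^5 / 0.619 = 1.630×10^5 s = 2720 min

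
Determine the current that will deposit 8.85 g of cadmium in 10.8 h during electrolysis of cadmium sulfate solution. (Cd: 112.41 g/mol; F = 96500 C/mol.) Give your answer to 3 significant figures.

n(Cd) = 8.85 / 112.41 = 0.07873 mol
Cd²⁺ + 2e⁻ → Cd, so n(e⁻) = 2 × 0.07873 = 0.1575 mol
Q = 0.1575 × 96500 = 15200 C
I = Q / t = 15200 / 38880 s = 0.391 A

0.391 A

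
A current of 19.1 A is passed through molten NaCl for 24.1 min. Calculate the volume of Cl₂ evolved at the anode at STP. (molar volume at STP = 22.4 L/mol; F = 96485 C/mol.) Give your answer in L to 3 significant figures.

Charge passed = 19.1 × 1446 = 27620 C
Moles of electrons = 27620 / 96485 = 0.2863 mol
2Cl⁻ → Cl₂ + 2e⁻, so n(Cl₂) = 0.2863 / 2 = 0.1432 mol
V = 0.1432 × 22.4 = 3.208 L

3.21 L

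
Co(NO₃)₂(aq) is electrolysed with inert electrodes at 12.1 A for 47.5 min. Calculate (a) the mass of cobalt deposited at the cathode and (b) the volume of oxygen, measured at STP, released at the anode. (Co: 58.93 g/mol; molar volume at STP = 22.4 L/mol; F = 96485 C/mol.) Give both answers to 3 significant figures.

Q = 12.1 × 2850 = 34490 C; n(e⁻) = 34490 / 96485 = 0.3575 mol
Cathode: Co²⁺ + 2e⁻ → Co → n(Co) = 0.3575/2 = 0.1788 mol → 10.5 g
Anode: 2H₂O → O₂ + 4H⁺ + 4e⁻ → n(O₂) = 0.3575/4 = 0.08938 mol → 2.00 L

10.5 g Co; 2.00 L O₂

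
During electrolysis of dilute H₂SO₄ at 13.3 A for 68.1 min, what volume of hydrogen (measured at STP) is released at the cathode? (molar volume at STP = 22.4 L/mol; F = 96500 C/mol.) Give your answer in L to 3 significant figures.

6.31 L

Charge passed = 13.3 × 4086 = 54340 C
n(e⁻) = 54340 / 96500 = 0.5631 mol
2H⁺ + 2e⁻ → H₂, so n(H₂) = 0.5631 / 2 = 0.2816 mol
V = 0.2816 × 22.4 = 6.308 L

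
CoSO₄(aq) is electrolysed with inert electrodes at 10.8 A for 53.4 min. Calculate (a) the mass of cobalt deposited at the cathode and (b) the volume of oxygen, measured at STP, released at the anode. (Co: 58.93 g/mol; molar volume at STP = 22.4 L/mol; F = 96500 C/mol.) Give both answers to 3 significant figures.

Q = 10.8 × 3204 = 34600 C; n(e⁻) = 34600 / 96500 = 0.3585 mol
Cathode: Co²⁺ + 2e⁻ → Co → n(Co) = 0.3585/2 = 0.1793 mol → 10.6 g
Anode: 2H₂O → O₂ + 4H⁺ + 4e⁻ → n(O₂) = 0.3585/4 = 0.08963 mol → 2.01 L

10.6 g Co; 2.01 L O₂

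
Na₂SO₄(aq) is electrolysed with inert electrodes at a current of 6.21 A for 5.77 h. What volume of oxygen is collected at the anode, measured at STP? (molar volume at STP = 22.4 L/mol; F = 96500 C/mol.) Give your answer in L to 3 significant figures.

7.49 L

Q = It = 6.21 × 20772 = 1.290×10^5 C
n(e⁻) = Q/F = 1.290×10^5/96500 = 1.337 mol
2H₂O → O₂ + 4H⁺ + 4e⁻, so n(O₂) = 1.337 / 4 = 0.3343 mol
V = 0.3343 × 22.4 = 7.488 L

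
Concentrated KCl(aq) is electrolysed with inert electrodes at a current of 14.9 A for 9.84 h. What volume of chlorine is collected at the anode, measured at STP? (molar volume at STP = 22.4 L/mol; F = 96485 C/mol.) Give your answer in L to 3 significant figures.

61.3 L

Q = 14.9 A × 35424 s = 5.278×10^5 C
n(e⁻) = 5.278×10^5 / 96485 = 5.470 mol
2Cl⁻ → Cl₂ + 2e⁻, so n(Cl₂) = 5.470 / 2 = 2.735 mol
V = 2.735 × 22.4 = 61.26 L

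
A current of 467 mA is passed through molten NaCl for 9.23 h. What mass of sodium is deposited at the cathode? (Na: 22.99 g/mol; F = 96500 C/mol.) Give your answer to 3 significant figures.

3.70 g

Charge passed = 0.467 × 33228 = 15520 C
Moles of electrons = 15520 / 96500 = 0.1608 mol
Na⁺ + e⁻ → Na, so n(Na) = 0.1608 mol
m = 0.1608 × 22.99 = 3.70 g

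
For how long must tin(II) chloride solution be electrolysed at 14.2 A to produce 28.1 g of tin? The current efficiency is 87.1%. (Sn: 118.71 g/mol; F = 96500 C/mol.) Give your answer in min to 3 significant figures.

61.6 min

n(Sn) = 28.1 / 118.71 = 0.2367 mol
Sn²⁺ + 2e⁻ → Sn, so n(e⁻) = 2 × 0.2367 = 0.4734 mol
Q = 0.4734 × 96500 / 0.871 = 52450 C
t = Q / I = 52450 / 14.2 = 3694 s = 61.6 min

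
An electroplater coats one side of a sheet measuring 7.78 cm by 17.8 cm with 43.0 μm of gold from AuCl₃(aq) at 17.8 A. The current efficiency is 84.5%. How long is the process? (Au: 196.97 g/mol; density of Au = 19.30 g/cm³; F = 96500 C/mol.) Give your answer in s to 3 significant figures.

Plated area = 7.78 × 17.8 = 138.5 cm²
Volume = 138.5 × 43.0×10⁻⁴ cm = 0.5956 cm³
m(Au) = 0.5956 × 19.30 = 11.50 g
n(Au) = 11.50 / 196.97 = 0.05838 mol; n(e⁻) = 3 × 0.05838 = 0.1751 mol
Q = 0.1751 × 96500 / 0.845 = 20000 C
t = 20000 / 17.8 = 1124 s

1120 s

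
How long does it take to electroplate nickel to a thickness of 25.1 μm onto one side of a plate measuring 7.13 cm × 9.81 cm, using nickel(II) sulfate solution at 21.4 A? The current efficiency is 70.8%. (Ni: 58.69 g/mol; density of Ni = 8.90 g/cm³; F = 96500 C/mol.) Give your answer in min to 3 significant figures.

5.65 min

Plated area = 7.13 × 9.81 = 69.95 cm²
Volume = 69.95 × 25.1×10⁻⁴ cm = 0.1756 cm³
m(Ni) = 0.1756 × 8.90 = 1.563 g
n(Ni) = 1.563 / 58.69 = 0.02663 mol; n(e⁻) = 2 × 0.02663 = 0.05326 mol
Q = 0.05326 × 96500 / 0.708 = 7259 C
t = 7259 / 21.4 = 339.2 s = 5.65 min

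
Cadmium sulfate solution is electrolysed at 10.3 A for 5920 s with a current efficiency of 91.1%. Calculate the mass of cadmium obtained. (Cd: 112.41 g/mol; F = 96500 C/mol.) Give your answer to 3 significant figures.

32.4 g

Q = 10.3 × 5920 = 60980 C
n(e⁻) = 60980 / 96500 = 0.6319 mol
Cd²⁺ + 2e⁻ → Cd, so theoretical m(Cd) = 0.3160 × 112.41 = 35.52 g
Actual mass = 91.1% × 35.52 = 32.4 g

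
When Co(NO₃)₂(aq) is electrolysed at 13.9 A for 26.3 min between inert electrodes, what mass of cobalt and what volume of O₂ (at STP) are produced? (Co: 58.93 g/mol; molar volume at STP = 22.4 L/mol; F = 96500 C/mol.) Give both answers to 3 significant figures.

Q = 13.9 × 1578 = 21930 C; n(e⁻) = 21930 / 96500 = 0.2273 mol
Cathode: Co²⁺ + 2e⁻ → Co → n(Co) = 0.2273/2 = 0.1137 mol → 6.70 g
Anode: 2H₂O → O₂ + 4H⁺ + 4e⁻ → n(O₂) = 0.2273/4 = 0.05683 mol → 1.27 L

6.70 g Co; 1.27 L O₂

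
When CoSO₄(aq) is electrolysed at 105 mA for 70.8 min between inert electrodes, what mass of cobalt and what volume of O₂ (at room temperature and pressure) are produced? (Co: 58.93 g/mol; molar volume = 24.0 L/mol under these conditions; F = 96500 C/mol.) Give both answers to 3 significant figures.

Q = 0.105 × 4248 = 446.0 C; n(e⁻) = 446.0 / 96500 = 0.004622 mol
Cathode: Co²⁺ + 2e⁻ → Co → n(Co) = 0.004622/2 = 0.002311 mol → 0.136 g
Anode: 2H₂O → O₂ + 4H⁺ + 4e⁻ → n(O₂) = 0.004622/4 = 0.001156 mol → 0.0277 L

0.136 g Co; 0.0277 L O₂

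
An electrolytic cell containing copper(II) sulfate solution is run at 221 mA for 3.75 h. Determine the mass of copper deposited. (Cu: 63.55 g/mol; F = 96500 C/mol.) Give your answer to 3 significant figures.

0.982 g

Q = 0.221 A × 13500 s = 2984 C
n(e⁻) = 2984 / 96500 = 0.03092 mol
Cu²⁺ + 2e⁻ → Cu, so n(Cu) = 0.03092 / 2 = 0.01546 mol
m = 0.01546 × 63.55 = 0.982 g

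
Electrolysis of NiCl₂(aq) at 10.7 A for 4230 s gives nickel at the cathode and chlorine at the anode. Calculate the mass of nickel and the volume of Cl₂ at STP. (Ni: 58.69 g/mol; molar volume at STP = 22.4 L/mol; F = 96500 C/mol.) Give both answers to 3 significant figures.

13.8 g Ni; 5.25 L Cl₂

Q = 10.7 × 4230 = 45260 C; n(e⁻) = 45260 / 96500 = 0.4690 mol
Cathode: Ni²⁺ + 2e⁻ → Ni → n(Ni) = 0.4690/2 = 0.2345 mol → 13.8 g
Anode: 2Cl⁻ → Cl₂ + 2e⁻ → n(Cl₂) = 0.4690/2 = 0.2345 mol → 5.25 L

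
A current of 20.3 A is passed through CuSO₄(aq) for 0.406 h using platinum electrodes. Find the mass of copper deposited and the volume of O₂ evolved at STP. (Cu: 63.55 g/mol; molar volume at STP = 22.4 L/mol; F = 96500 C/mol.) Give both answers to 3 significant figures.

Q = 20.3 × 1461.6 = 29670 C; n(e⁻) = 29670 / 96500 = 0.3075 mol
Cathode: Cu²⁺ + 2e⁻ → Cu → n(Cu) = 0.3075/2 = 0.1538 mol → 9.77 g
Anode: 2H₂O → O₂ + 4H⁺ + 4e⁻ → n(O₂) = 0.3075/4 = 0.07688 mol → 1.72 L

9.77 g Cu; 1.72 L O₂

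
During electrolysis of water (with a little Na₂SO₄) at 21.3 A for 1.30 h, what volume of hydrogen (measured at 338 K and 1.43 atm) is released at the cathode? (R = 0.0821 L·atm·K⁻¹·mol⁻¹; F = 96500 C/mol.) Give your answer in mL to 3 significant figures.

10000 mL

Charge passed = 21.3 × 4680 = 99680 C
n(e⁻) = 99680 / 96500 = 1.033 mol
2H⁺ + 2e⁻ → H₂, so n(H₂) = 1.033 / 2 = 0.5165 mol
V = nRT/P = 0.5165 × 0.0821 × 338 / 1.43 = 10.02 L
= 10000 mL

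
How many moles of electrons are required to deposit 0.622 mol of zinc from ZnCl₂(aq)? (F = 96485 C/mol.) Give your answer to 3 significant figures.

Zn²⁺ + 2e⁻ → Zn, so n(e⁻) = 2 × 0.622 = 1.244 mol

1.24 mol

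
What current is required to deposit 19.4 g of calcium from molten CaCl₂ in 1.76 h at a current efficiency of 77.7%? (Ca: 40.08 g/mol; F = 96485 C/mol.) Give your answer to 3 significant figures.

n(Ca) = 19.4 / 40.08 = 0.4840 mol
Ca²⁺ + 2e⁻ → Ca, so n(e⁻) = 2 × 0.4840 = 0.9680 mol
Q = 0.9680 × 96485 / 0.777 = 1.202×10^5 C
I = Q / t = 1.202×10^5 / 6336 s = 19.0 A

19.0 A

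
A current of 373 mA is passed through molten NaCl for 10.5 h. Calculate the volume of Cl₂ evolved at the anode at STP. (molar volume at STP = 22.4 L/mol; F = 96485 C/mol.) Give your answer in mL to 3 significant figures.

Q = 0.373 A × 37800 s = 14100 C
Moles of electrons = 14100 / 96485 = 0.1461 mol
2Cl⁻ → Cl₂ + 2e⁻, so n(Cl₂) = 0.1461 / 2 = 0.07305 mol
V = 0.07305 × 22.4 = 1.636 L
= 1640 mL

1640 mL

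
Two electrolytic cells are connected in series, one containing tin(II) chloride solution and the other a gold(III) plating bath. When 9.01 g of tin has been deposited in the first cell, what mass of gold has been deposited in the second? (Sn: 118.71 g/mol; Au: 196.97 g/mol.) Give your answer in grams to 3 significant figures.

n(Sn) = 9.01 / 118.71 = 0.07590 mol
Sn²⁺ + 2e⁻ → Sn, so n(e⁻) = 2 × 0.07590 = 0.1518 mol
In series, the same 0.1518 mol of electrons flows through the second cell.
Au³⁺ + 3e⁻ → Au, so n(Au) = 0.1518 / 3 = 0.05060 mol
m(Au) = 0.05060 × 196.97 = 9.97 g

9.97 g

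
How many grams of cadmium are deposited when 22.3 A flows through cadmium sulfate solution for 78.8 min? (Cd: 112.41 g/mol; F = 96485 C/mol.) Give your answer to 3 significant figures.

61.4 g

Q = It = 22.3 × 4728 = 1.054×10^5 C
Moles of electrons = 1.054×10^5 / 96485 = 1.092 mol
Cd²⁺ + 2e⁻ → Cd, so n(Cd) = 1.092 / 2 = 0.5460 mol
m = 0.5460 × 112.41 = 61.4 g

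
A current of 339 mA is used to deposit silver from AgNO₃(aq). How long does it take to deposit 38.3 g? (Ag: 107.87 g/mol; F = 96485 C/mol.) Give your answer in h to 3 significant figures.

n(Ag) = 38.3 / 107.87 = 0.3551 mol
Ag⁺ + e⁻ → Ag, so n(e⁻) = 0.3551 mol
Q = 0.3551 × 96485 = 34260 C
t = Q / I = 34260 / 0.339 = 1.011×10^5 s = 28.1 h

28.1 h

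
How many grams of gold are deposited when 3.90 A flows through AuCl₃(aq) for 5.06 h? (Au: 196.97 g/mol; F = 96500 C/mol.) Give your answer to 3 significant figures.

48.3 g

Charge passed = 3.90 × 18216 = 71040 C
Moles of electrons = 71040 / 96500 = 0.7362 mol
Au³⁺ + 3e⁻ → Au, so n(Au) = 0.7362 / 3 = 0.2454 mol
m = 0.2454 × 196.97 = 48.3 g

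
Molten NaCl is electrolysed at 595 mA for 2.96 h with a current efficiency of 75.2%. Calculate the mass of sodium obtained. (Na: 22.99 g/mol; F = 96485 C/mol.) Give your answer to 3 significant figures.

Q = 0.595 × 10656 = 6340 C
n(e⁻) = 6340 / 96485 = 0.06571 mol
Na⁺ + e⁻ → Na, so theoretical m(Na) = 0.06571 × 22.99 = 1.511 g
Actual mass = 75.2% × 1.511 = 1.14 g

1.14 g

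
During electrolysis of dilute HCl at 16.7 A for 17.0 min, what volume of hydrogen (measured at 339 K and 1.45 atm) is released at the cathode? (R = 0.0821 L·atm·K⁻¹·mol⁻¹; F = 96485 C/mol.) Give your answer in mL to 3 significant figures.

1690 mL

Q = It = 16.7 × 1020 = 17030 C
n(e⁻) = Q/F = 17030/96485 = 0.1765 mol
2H⁺ + 2e⁻ → H₂, so n(H₂) = 0.1765 / 2 = 0.08825 mol
V = nRT/P = 0.08825 × 0.0821 × 339 / 1.45 = 1.694 L
= 1690 mL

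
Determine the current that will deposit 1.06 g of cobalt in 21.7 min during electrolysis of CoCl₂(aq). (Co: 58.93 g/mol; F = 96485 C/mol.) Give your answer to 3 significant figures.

2.67 A

n(Co) = 1.06 / 58.93 = 0.01799 mol
Co²⁺ + 2e⁻ → Co, so n(e⁻) = 2 × 0.01799 = 0.03598 mol
Q = 0.03598 × 96485 = 3472 C
I = Q / t = 3472 / 1302 s = 2.67 A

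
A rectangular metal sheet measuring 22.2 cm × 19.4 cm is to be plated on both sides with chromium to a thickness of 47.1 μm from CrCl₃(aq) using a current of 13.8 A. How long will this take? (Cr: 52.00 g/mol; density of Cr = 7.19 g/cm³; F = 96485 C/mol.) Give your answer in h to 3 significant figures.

3.27 h

Plated area = 2 × 22.2 × 19.4 = 861.4 cm²
Volume = 861.4 × 47.1×10⁻⁴ cm = 4.057 cm³
m(Cr) = 4.057 × 7.19 = 29.17 g
n(Cr) = 29.17 / 52.00 = 0.5610 mol; n(e⁻) = 3 × 0.5610 = 1.683 mol
Q = 1.683 × 96485 = 1.624×10^5 C
t = 1.624×10^5 / 13.8 = 11770 s = 3.27 h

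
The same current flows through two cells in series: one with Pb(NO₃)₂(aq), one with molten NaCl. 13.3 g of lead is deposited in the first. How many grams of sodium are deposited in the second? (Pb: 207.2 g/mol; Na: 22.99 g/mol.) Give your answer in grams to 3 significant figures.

2.95 g

n(Pb) = 13.3 / 207.2 = 0.06419 mol
Pb²⁺ + 2e⁻ → Pb, so n(e⁻) = 2 × 0.06419 = 0.1284 mol
In series, the same 0.1284 mol of electrons flows through the second cell.
Na⁺ + e⁻ → Na, so n(Na) = 0.1284 mol
m(Na) = 0.1284 × 22.99 = 2.95 g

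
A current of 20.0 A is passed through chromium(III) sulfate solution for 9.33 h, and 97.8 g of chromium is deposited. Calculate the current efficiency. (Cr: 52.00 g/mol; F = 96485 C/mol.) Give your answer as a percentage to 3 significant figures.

81.0%

Q = 20.0 × 33588 = 6.718×10^5 C
n(e⁻) = 6.718×10^5 / 96485 = 6.963 mol
Cr³⁺ + 3e⁻ → Cr, so theoretical n(Cr) = 2.321 mol → 120.7 g
Efficiency = 97.8 / 120.7 = 0.8103 = 81.0%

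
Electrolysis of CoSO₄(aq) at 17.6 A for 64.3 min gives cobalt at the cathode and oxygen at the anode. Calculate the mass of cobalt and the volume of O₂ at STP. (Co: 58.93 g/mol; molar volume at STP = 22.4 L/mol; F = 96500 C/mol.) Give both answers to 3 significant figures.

20.7 g Co; 3.94 L O₂

Q = 17.6 × 3858 = 67900 C; n(e⁻) = 67900 / 96500 = 0.7036 mol
Cathode: Co²⁺ + 2e⁻ → Co → n(Co) = 0.7036/2 = 0.3518 mol → 20.7 g
Anode: 2H₂O → O₂ + 4H⁺ + 4e⁻ → n(O₂) = 0.7036/4 = 0.1759 mol → 3.94 L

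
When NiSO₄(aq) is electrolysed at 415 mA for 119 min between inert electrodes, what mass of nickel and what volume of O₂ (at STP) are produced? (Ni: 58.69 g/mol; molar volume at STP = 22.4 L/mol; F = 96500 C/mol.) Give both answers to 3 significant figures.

0.901 g Ni; 0.172 L O₂

Q = 0.415 × 7140 = 2963 C; n(e⁻) = 2963 / 96500 = 0.03070 mol
Cathode: Ni²⁺ + 2e⁻ → Ni → n(Ni) = 0.03070/2 = 0.01535 mol → 0.901 g
Anode: 2H₂O → O₂ + 4H⁺ + 4e⁻ → n(O₂) = 0.03070/4 = 0.007675 mol → 0.172 L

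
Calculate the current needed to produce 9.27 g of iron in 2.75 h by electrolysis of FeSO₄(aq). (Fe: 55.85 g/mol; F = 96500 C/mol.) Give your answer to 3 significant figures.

3.24 A

n(Fe) = 9.27 / 55.85 = 0.1660 mol
Fe²⁺ + 2e⁻ → Fe, so n(e⁻) = 2 × 0.1660 = 0.3320 mol
Q = 0.3320 × 96500 = 32040 C
I = Q / t = 32040 / 9900 s = 3.24 A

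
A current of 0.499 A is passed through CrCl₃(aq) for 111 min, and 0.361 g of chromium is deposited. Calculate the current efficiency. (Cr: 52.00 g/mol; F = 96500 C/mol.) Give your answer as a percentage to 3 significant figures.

Q = 0.499 × 6660 = 3323 C
n(e⁻) = 3323 / 96500 = 0.03444 mol
Cr³⁺ + 3e⁻ → Cr, so theoretical n(Cr) = 0.01148 mol → 0.5970 g
Efficiency = 0.361 / 0.5970 = 0.6047 = 60.5%

60.5%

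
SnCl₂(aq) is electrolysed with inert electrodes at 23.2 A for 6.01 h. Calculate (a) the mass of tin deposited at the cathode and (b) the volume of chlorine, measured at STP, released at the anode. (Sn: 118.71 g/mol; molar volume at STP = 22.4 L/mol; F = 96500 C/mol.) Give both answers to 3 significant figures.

309 g Sn; 58.3 L Cl₂

Q = 23.2 × 21636 = 5.020×10^5 C; n(e⁻) = 5.020×10^5 / 96500 = 5.202 mol
Cathode: Sn²⁺ + 2e⁻ → Sn → n(Sn) = 5.202/2 = 2.601 mol → 309 g
Anode: 2Cl⁻ → Cl₂ + 2e⁻ → n(Cl₂) = 5.202/2 = 2.601 mol → 58.3 L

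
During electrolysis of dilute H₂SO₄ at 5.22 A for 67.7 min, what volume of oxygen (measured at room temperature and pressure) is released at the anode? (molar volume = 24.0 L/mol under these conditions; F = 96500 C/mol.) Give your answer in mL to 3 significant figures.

Charge passed = 5.22 × 4062 = 21200 C
n(e⁻) = Q/F = 21200/96500 = 0.2197 mol
2H₂O → O₂ + 4H⁺ + 4e⁻, so n(O₂) = 0.2197 / 4 = 0.05493 mol
V = 0.05493 × 24.0 = 1.318 L
= 1320 mL

1320 mL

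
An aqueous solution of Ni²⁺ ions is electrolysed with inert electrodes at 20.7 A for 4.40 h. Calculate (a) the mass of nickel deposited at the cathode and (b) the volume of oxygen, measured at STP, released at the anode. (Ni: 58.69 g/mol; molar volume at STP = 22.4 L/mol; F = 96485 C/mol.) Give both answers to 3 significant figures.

Q = 20.7 × 15840 = 3.279×10^5 C; n(e⁻) = 3.279×10^5 / 96485 = 3.398 mol
Cathode: Ni²⁺ + 2e⁻ → Ni → n(Ni) = 3.398/2 = 1.699 mol → 99.7 g
Anode: 2H₂O → O₂ + 4H⁺ + 4e⁻ → n(O₂) = 3.398/4 = 0.8495 mol → 19.0 L

99.7 g Ni; 19.0 L O₂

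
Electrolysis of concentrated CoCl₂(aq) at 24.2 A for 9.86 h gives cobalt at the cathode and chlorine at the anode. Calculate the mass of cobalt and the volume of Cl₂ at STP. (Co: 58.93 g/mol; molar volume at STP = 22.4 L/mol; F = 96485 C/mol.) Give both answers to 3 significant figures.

Q = 24.2 × 35496 = 8.590×10^5 C; n(e⁻) = 8.590×10^5 / 96485 = 8.903 mol
Cathode: Co²⁺ + 2e⁻ → Co → n(Co) = 8.903/2 = 4.452 mol → 262 g
Anode: 2Cl⁻ → Cl₂ + 2e⁻ → n(Cl₂) = 8.903/2 = 4.452 mol → 99.7 L

262 g Co; 99.7 L Cl₂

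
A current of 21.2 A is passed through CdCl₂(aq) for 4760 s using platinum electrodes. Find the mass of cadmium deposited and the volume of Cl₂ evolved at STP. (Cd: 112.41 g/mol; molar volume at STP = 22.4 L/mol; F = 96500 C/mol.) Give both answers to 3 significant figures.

58.8 g Cd; 11.7 L Cl₂

Q = 21.2 × 4760 = 1.009×10^5 C; n(e⁻) = 1.009×10^5 / 96500 = 1.046 mol
Cathode: Cd²⁺ + 2e⁻ → Cd → n(Cd) = 1.046/2 = 0.5230 mol → 58.8 g
Anode: 2Cl⁻ → Cl₂ + 2e⁻ → n(Cl₂) = 1.046/2 = 0.5230 mol → 11.7 L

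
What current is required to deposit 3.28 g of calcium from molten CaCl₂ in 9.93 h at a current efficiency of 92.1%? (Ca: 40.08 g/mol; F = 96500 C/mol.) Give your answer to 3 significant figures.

0.480 A

n(Ca) = 3.28 / 40.08 = 0.08184 mol
Ca²⁺ + 2e⁻ → Ca, so n(e⁻) = 2 × 0.08184 = 0.1637 mol
Q = 0.1637 × 96500 / 0.921 = 17150 C
I = Q / t = 17150 / 35748 s = 0.480 A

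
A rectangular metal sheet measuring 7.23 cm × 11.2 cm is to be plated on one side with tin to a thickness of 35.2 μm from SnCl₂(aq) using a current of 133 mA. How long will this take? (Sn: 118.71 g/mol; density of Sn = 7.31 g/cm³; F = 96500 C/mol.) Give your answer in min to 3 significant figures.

425 min

Plated area = 7.23 × 11.2 = 80.98 cm²
Volume = 80.98 × 35.2×10⁻⁴ cm = 0.2850 cm³
m(Sn) = 0.2850 × 7.31 = 2.083 g
n(Sn) = 2.083 / 118.71 = 0.01755 mol; n(e⁻) = 2 × 0.01755 = 0.03510 mol
Q = 0.03510 × 96500 = 3387 C
t = 3387 / 0.133 = 25470 s = 425 min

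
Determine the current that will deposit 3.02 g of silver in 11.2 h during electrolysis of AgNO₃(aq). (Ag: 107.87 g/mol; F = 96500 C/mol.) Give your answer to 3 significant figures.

0.0670 A

n(Ag) = 3.02 / 107.87 = 0.02800 mol
Ag⁺ + e⁻ → Ag, so n(e⁻) = 0.02800 mol
Q = 0.02800 × 96500 = 2702 C
I = Q / t = 2702 / 40320 s = 0.0670 A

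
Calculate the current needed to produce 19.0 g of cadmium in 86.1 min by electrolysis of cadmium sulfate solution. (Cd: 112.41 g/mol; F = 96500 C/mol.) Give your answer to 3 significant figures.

n(Cd) = 19.0 / 112.41 = 0.1690 mol
Cd²⁺ + 2e⁻ → Cd, so n(e⁻) = 2 × 0.1690 = 0.3380 mol
Q = 0.3380 × 96500 = 32620 C
I = Q / t = 32620 / 5166 s = 6.31 A

6.31 A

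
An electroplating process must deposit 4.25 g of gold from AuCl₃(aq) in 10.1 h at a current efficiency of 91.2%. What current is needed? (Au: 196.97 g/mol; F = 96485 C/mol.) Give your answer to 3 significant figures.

n(Au) = 4.25 / 196.97 = 0.02158 mol
Au³⁺ + 3e⁻ → Au, so n(e⁻) = 3 × 0.02158 = 0.06474 mol
Q = 0.06474 × 96485 / 0.912 = 6849 C
I = Q / t = 6849 / 36360 s = 0.188 A

0.188 A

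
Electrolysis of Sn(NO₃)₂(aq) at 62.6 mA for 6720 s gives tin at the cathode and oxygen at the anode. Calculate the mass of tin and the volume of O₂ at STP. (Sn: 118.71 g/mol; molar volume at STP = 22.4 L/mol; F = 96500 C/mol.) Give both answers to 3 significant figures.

0.259 g Sn; 0.0244 L O₂

Q = 0.0626 × 6720 = 420.7 C; n(e⁻) = 420.7 / 96500 = 0.004360 mol
Cathode: Sn²⁺ + 2e⁻ → Sn → n(Sn) = 0.004360/2 = 0.002180 mol → 0.259 g
Anode: 2H₂O → O₂ + 4H⁺ + 4e⁻ → n(O₂) = 0.004360/4 = 0.001090 mol → 0.0244 L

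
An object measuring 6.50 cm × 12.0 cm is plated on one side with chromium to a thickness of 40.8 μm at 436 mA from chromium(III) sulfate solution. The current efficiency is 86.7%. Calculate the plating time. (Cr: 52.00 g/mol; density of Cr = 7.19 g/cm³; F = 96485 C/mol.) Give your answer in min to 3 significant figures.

Plated area = 6.50 × 12.0 = 78.00 cm²
Volume = 78.00 × 40.8×10⁻⁴ cm = 0.3182 cm³
m(Cr) = 0.3182 × 7.19 = 2.288 g
n(Cr) = 2.288 / 52.00 = 0.04400 mol; n(e⁻) = 3 × 0.04400 = 0.1320 mol
Q = 0.1320 × 96485 / 0.867 = 14690 C
t = 14690 / 0.436 = 33690 s = 562 min

562 min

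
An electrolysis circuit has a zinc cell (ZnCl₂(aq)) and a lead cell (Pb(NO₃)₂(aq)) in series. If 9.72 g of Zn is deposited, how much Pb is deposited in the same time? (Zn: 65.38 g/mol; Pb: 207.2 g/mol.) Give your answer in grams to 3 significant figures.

n(Zn) = 9.72 / 65.38 = 0.1487 mol
Zn²⁺ + 2e⁻ → Zn, so n(e⁻) = 2 × 0.1487 = 0.2974 mol
In series, the same 0.2974 mol of electrons flows through the second cell.
Pb²⁺ + 2e⁻ → Pb, so n(Pb) = 0.2974 / 2 = 0.1487 mol
m(Pb) = 0.1487 × 207.2 = 30.8 g

30.8 g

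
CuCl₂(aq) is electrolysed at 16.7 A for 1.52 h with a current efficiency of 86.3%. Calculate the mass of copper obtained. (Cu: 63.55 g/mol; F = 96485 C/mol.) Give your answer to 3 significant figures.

26.0 g

Q = 16.7 × 5472 = 91380 C
n(e⁻) = 91380 / 96485 = 0.9471 mol
Cu²⁺ + 2e⁻ → Cu, so theoretical m(Cu) = 0.4736 × 63.55 = 30.10 g
Actual mass = 86.3% × 30.10 = 26.0 g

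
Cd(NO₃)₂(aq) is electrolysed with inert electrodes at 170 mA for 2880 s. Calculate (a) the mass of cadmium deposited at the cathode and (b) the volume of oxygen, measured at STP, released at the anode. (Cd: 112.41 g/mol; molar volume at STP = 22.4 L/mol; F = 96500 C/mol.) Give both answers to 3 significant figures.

Q = 0.170 × 2880 = 489.6 C; n(e⁻) = 489.6 / 96500 = 0.005074 mol
Cathode: Cd²⁺ + 2e⁻ → Cd → n(Cd) = 0.005074/2 = 0.002537 mol → 0.285 g
Anode: 2H₂O → O₂ + 4H⁺ + 4e⁻ → n(O₂) = 0.005074/4 = 0.001269 mol → 0.0284 L

0.285 g Cd; 0.0284 L O₂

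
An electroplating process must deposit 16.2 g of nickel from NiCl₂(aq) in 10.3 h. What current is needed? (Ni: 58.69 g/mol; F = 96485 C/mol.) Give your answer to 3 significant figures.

n(Ni) = 16.2 / 58.69 = 0.2760 mol
Ni²⁺ + 2e⁻ → Ni, so n(e⁻) = 2 × 0.2760 = 0.5520 mol
Q = 0.5520 × 96485 = 53260 C
I = Q / t = 53260 / 37080 s = 1.44 A

1.44 A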